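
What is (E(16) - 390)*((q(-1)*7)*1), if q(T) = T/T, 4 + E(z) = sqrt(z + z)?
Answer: -2758 + 28*sqrt(2) ≈ -2718.4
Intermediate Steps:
E(z) = -4 + sqrt(2)*sqrt(z) (E(z) = -4 + sqrt(z + z) = -4 + sqrt(2*z) = -4 + sqrt(2)*sqrt(z))
q(T) = 1
(E(16) - 390)*((q(-1)*7)*1) = ((-4 + sqrt(2)*sqrt(16)) - 390)*((1*7)*1) = ((-4 + sqrt(2)*4) - 390)*(7*1) = ((-4 + 4*sqrt(2)) - 390)*7 = (-394 + 4*sqrt(2))*7 = -2758 + 28*sqrt(2)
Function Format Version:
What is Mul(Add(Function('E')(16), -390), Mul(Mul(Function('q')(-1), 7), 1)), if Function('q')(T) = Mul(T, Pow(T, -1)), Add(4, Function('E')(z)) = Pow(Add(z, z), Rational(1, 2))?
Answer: Add(-2758, Mul(28, Pow(2, Rational(1, 2)))) ≈ -2718.4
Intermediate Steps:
Function('E')(z) = Add(-4, Mul(Pow(2, Rational(1, 2)), Pow(z, Rational(1, 2)))) (Function('E')(z) = Add(-4, Pow(Add(z, z), Rational(1, 2))) = Add(-4, Pow(Mul(2, z), Rational(1, 2))) = Add(-4, Mul(Pow(2, Rational(1, 2)), Pow(z, Rational(1, 2)))))
Function('q')(T) = 1
Mul(Add(Function('E')(16), -390), Mul(Mul(Function('q')(-1), 7), 1)) = Mul(Add(Add(-4, Mul(Pow(2, Rational(1, 2)), Pow(16, Rational(1, 2)))), -390), Mul(Mul(1, 7), 1)) = Mul(Add(Add(-4, Mul(Pow(2, Rational(1, 2)), 4)), -390), Mul(7, 1)) = Mul(Add(Add(-4, Mul(4, Pow(2, Rational(1, 2)))), -390), 7) = Mul(Add(-394, Mul(4, Pow(2, Rational(1, 2)))), 7) = Add(-2758, Mul(28, Pow(2, Rational(1, 2))))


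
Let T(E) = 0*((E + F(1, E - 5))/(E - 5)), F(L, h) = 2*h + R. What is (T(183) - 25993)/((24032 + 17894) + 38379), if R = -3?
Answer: -25993/80305 ≈ -0.32368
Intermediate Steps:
F(L, h) = -3 + 2*h (F(L, h) = 2*h - 3 = -3 + 2*h)
T(E) = 0 (T(E) = 0*((E + (-3 + 2*(E - 5)))/(E - 5)) = 0*((E + (-3 + 2*(-5 + E)))/(-5 + E)) = 0*((E + (-3 + (-10 + 2*E)))/(-5 + E)) = 0*((E + (-13 + 2*E))/(-5 + E)) = 0*((-13 + 3*E)/(-5 + E)) = 0)
(T(183) - 25993)/((24032 + 17894) + 38379) = (0 - 25993)/((24032 + 17894) + 38379) = -25993/(41926 + 38379) = -25993/80305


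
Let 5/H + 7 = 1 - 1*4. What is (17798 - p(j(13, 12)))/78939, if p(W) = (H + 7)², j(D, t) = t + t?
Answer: 71023/315756 ≈ 0.22493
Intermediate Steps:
H = -½ (H = 5/(-7 + (1 - 1*4)) = 5/(-7 + (1 - 4)) = 5/(-7 - 3) = 5/(-10) = 5*(-⅒) = -½ ≈ -0.50000)
j(D, t) = 2*t
p(W) = 169/4 (p(W) = (-½ + 7)² = (13/2)² = 169/4)
(17798 - p(j(13, 12)))/78939 = (17798 - 1*169/4)/78939 = (17798 - 169/4)*(1/78939) = (71023/4)*(1/78939) = 71023/315756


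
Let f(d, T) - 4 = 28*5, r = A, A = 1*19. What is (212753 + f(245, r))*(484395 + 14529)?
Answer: 106219422828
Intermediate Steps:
A = 19
r = 19
f(d, T) = 144 (f(d, T) = 4 + 28*5 = 4 + 140 = 144)
(212753 + f(245, r))*(484395 + 14529) = (212753 + 144)*(484395 + 14529) = 212897*498924 = 106219422828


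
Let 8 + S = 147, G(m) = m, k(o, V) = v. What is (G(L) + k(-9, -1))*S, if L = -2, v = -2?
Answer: -556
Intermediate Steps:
k(o, V) = -2
S = 139 (S = -8 + 147 = 139)
(G(L) + k(-9, -1))*S = (-2 - 2)*139 = -4*139 = -556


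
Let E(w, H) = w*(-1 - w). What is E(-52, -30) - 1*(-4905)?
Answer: 2253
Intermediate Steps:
E(-52, -30) - 1*(-4905) = -1*(-52)*(1 - 52) - 1*(-4905) = -1*(-52)*(-51) + 4905 = -2652 + 4905 = 2253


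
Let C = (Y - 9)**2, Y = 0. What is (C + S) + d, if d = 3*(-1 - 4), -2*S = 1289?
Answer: -1157/2 ≈ -578.50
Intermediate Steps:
S = -1289/2 (S = -1/2*1289 = -1289/2 ≈ -644.50)
d = -15 (d = 3*(-5) = -15)
C = 81 (C = (0 - 9)**2 = (-9)**2 = 81)
(C + S) + d = (81 - 1289/2) - 15 = -1127/2 - 15 = -1157/2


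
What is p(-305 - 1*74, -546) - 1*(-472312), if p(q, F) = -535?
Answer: 471777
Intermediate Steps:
p(-305 - 1*74, -546) - 1*(-472312) = -535 - 1*(-472312) = -535 + 472312 = 471777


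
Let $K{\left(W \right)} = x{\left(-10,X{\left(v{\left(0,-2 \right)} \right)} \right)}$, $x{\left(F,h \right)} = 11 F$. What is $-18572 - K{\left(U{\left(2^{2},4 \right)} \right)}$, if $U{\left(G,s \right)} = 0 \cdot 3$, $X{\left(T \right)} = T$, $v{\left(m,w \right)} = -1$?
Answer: $-18462$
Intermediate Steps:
$U{\left(G,s \right)} = 0$
$K{\left(W \right)} = -110$ ($K{\left(W \right)} = 11 \left(-10\right) = -110$)
$-18572 - K{\left(U{\left(2^{2},4 \right)} \right)} = -18572 - -110 = -18572 + 110 = -18462$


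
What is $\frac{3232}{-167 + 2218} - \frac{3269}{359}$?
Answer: $- \frac{5544431}{736309} \approx -7.53$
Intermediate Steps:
$\frac{3232}{-167 + 2218} - \frac{3269}{359} = \frac{3232}{2051} - \frac{3269}{359} = - \frac{5544431}{736309}$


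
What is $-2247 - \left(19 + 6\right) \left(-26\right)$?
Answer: $-1597$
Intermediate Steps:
$-2247 - \left(19 + 6\right) \left(-26\right) = -2247 - 25 \left(-26\right) = -2247 - -650 = -2247 + 650 = -1597$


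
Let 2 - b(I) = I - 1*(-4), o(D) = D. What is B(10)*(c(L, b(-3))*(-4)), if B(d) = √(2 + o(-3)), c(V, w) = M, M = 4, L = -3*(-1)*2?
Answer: -16*I ≈ -16.0*I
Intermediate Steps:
L = 6 (L = 3*2 = 6)
b(I) = -2 - I (b(I) = 2 - (I - 1*(-4)) = 2 - (I + 4) = 2 - (4 + I) = 2 + (-4 - I) = -2 - I)
c(V, w) = 4
B(d) = I (B(d) = √(2 - 3) = √(-1) = I)
B(10)*(c(L, b(-3))*(-4)) = I*(4*(-4)) = I*(-16) = -16*I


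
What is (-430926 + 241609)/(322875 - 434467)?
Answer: 189317/111592 ≈ 1.6965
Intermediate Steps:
(-430926 + 241609)/(322875 - 434467) = -189317/(-111592) = -189317*(-1/111592) = 189317/111592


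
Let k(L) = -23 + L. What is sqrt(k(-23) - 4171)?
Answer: I*sqrt(4217) ≈ 64.938*I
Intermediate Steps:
sqrt(k(-23) - 4171) = sqrt((-23 - 23) - 4171) = sqrt(-46 - 4171) = sqrt(-4217) = I*sqrt(4217)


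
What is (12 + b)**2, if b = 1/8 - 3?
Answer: 5329/64 ≈ 83.266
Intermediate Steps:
b = -23/8 (b = 1/8 - 3 = -23/8 ≈ -2.8750)
(12 + b)**2 = (12 - 23/8)**2 = (73/8)**2 = 5329/64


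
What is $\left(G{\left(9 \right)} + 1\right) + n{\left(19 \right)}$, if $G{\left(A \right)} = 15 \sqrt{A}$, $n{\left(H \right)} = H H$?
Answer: $407$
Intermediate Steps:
$n{\left(H \right)} = H^{2}$
$\left(G{\left(9 \right)} + 1\right) + n{\left(19 \right)} = \left(15 \sqrt{9} + 1\right) + 19^{2} = \left(15 \cdot 3 + 1\right) + 361 = \left(45 + 1\right) + 361 = 46 + 361 = 407$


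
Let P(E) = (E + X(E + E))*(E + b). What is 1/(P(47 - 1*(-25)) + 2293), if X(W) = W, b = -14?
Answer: 1/14821 ≈ 6.7472e-5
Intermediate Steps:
P(E) = 3*E*(-14 + E) (P(E) = (E + (E + E))*(E - 14) = (E + 2*E)*(-14 + E) = (3*E)*(-14 + E) = 3*E*(-14 + E))
1/(P(47 - 1*(-25)) + 2293) = 1/(3*(47 - 1*(-25))*(-14 + (47 - 1*(-25))) + 2293) = 1/(3*(47 + 25)*(-14 + (47 + 25)) + 2293) = 1/(3*72*(-14 + 72) + 2293) = 1/(3*72*58 + 2293) = 1/(12528 + 2293) = 1/14821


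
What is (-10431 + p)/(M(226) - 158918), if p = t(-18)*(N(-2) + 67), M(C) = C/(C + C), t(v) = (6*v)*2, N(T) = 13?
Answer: 6158/35315 ≈ 0.17437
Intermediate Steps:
t(v) = 12*v
M(C) = 1/2 (M(C) = C/((2*C)) = C*(1/(2*C)) = 1/2)
p = -17280 (p = (12*(-18))*(13 + 67) = -216*80 = -17280)
(-10431 + p)/(M(226) - 158918) = (-10431 - 17280)/(1/2 - 158918) = -27711/(-317835/2) = -27711*(-2/317835) = 6158/35315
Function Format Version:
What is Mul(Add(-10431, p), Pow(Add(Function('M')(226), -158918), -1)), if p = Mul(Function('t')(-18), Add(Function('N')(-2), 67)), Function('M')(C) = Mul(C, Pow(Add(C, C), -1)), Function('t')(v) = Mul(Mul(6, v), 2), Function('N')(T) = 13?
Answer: Rational(6158, 35315) ≈ 0.17437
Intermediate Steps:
Function('t')(v) = Mul(12, v)
Function('M')(C) = Rational(1, 2) (Function('M')(C) = Mul(C, Pow(Mul(2, C), -1)) = Mul(C, Mul(Rational(1, 2), Pow(C, -1))) = Rational(1, 2))
p = -17280 (p = Mul(Mul(12, -18), Add(13, 67)) = Mul(-216, 80) = -17280)
Mul(Add(-10431, p), Pow(Add(Function('M')(226), -158918), -1)) = Mul(Add(-10431, -17280), Pow(Add(Rational(1, 2), -158918), -1)) = Mul(-27711, Pow(Rational(-317835, 2), -1)) = Mul(-27711, Rational(-2, 317835)) = Rational(6158, 35315)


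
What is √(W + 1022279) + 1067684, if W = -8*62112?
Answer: 1067684 + √525383 ≈ 1.0684e+6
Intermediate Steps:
W = -496896
√(W + 1022279) + 1067684 = √(-496896 + 1022279) + 1067684 = √525383 + 1067684 = 1067684 + √525383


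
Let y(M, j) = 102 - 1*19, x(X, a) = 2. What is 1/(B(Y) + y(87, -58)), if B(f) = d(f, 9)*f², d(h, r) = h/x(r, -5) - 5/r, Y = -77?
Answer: -18/4166593 ≈ -4.3201e-6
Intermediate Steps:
d(h, r) = h/2 - 5/r
y(M, j) = 83 (y(M, j) = 102 - 19 = 83)
B(f) = f²*(-5/9 + f/2) (B(f) = (f/2 - 5/9)*f² = (-5/9 + f/2)*f² = f²*(-5/9 + f/2))
1/(B(Y) + y(87, -58)) = 1/((1/18)*(-77)²*(-10 + 9*(-77)) + 83) = 1/((1/18)*5929*(-10 - 693) + 83) = 1/((1/18)*5929*(-703) + 83) = 1/(-4168087/18 + 83) = 1/(-4166593/18) = -18/4166593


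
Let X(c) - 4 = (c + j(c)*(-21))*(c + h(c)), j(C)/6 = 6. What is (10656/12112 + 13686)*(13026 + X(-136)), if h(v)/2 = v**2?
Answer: -340487538841296/757 ≈ -4.4979e+11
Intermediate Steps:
j(C) = 36 (j(C) = 6*6 = 36)
h(v) = 2*v**2
X(c) = 4 + (-756 + c)*(c + 2*c**2) (X(c) = 4 + (c + 36*(-21))*(c + 2*c**2) = 4 + (c - 756)*(c + 2*c**2) = 4 + (-756 + c)*(c + 2*c**2))
(10656/12112 + 13686)*(13026 + X(-136)) = (10656/12112 + 13686)*(13026 + (4 - 1511*(-136)**2 - 756*(-136) + 2*(-136)**3)) = (10656*(1/12112) + 13686)*(13026 + (4 - 1511*18496 + 102816 + 2*(-2515456))) = (666/757 + 13686)*(13026 + (4 - 27947456 + 102816 - 5030912)) = 10360968*(13026 - 32875548)/757 = (10360968/757)*(-32862522) = -340487538841296/757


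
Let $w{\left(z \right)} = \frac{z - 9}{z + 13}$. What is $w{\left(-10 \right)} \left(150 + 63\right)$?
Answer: $-1349$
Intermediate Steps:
$w{\left(z \right)} = \frac{-9 + z}{13 + z}$
$w{\left(-10 \right)} \left(150 + 63\right) = \frac{-9 - 10}{13 - 10} \left(150 + 63\right) = \frac{1}{3} \left(-19\right) 213 = \left(- \frac{19}{3}\right) 213 = -1349$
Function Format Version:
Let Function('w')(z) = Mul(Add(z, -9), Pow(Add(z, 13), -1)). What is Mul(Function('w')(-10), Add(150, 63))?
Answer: -1349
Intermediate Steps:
Function('w')(z) = Mul(Pow(Add(13, z), -1), Add(-9, z)) (Function('w')(z) = Mul(Add(-9, z), Pow(Add(13, z), -1)) = Mul(Pow(Add(13, z), -1), Add(-9, z)))
Mul(Function('w')(-10), Add(150, 63)) = Mul(Mul(Pow(Add(13, -10), -1), Add(-9, -10)), Add(150, 63)) = Mul(Mul(Pow(3, -1), -19), 213) = Mul(Mul(Rational(1, 3), -19), 213) = Mul(Rational(-19, 3), 213) = -1349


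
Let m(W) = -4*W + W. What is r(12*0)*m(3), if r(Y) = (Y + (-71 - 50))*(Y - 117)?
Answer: -127413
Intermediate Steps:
r(Y) = (-121 + Y)*(-117 + Y) (r(Y) = (Y - 121)*(-117 + Y) = (-121 + Y)*(-117 + Y))
m(W) = -3*W
r(12*0)*m(3) = (14157 + (12*0)² - 2856*0)*(-3*3) = (14157 + 0² - 238*0)*(-9) = (14157 + 0 + 0)*(-9) = 14157*(-9) = -127413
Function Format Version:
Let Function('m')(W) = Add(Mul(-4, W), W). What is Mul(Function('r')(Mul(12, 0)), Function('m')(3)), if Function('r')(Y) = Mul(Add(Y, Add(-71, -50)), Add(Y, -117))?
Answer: -127413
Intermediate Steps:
Function('r')(Y) = Mul(Add(-121, Y), Add(-117, Y)) (Function('r')(Y) = Mul(Add(Y, -121), Add(-117, Y)) = Mul(Add(-121, Y), Add(-117, Y)))
Function('m')(W) = Mul(-3, W)
Mul(Function('r')(Mul(12, 0)), Function('m')(3)) = Mul(Add(14157, Pow(Mul(12, 0), 2), Mul(-238, Mul(12, 0))), Mul(-3, 3)) = Mul(Add(14157, Pow(0, 2), Mul(-238, 0)), -9) = Mul(Add(14157, 0, 0), -9) = Mul(14157, -9) = -127413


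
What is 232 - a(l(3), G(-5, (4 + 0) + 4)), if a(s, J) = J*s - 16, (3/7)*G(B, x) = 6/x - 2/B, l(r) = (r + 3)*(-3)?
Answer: 2963/10 ≈ 296.30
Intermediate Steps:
l(r) = -9 - 3*r (l(r) = (3 + r)*(-3) = -9 - 3*r)
G(B, x) = 14/x - 14/(3*B) (G(B, x) = 7*(6/x - 2/B)/3 = 7*(-2/B + 6/x)/3 = 14/x - 14/(3*B))
a(s, J) = -16 + J*s
232 - a(l(3), G(-5, (4 + 0) + 4)) = 232 - (-16 + (14/((4 + 0) + 4) - 14/3/(-5))*(-9 - 3*3)) = 232 - (-16 + (14/(4 + 4) - 14/3*(-1/5))*(-9 - 9)) = 232 - (-16 + (14/8 + 14/15)*(-18)) = 232 - (-16 + (14*(1/8) + 14/15)*(-18)) = 232 - (-16 + (7/4 + 14/15)*(-18)) = 232 - (-16 + (161/60)*(-18)) = 232 - (-16 - 483/10) = 232 - 1*(-643/10) = 232 + 643/10 = 2963/10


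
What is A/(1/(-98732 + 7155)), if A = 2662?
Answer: -243777974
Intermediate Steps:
A/(1/(-98732 + 7155)) = 2662/(1/(-98732 + 7155)) = 2662/(1/(-91577)) = 2662/(-1/91577) = 2662*(-91577) = -243777974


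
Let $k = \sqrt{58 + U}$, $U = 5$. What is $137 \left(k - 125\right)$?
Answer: $-17125 + 411 \sqrt{7} \approx -16038.0$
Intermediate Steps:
$k = 3 \sqrt{7}$ ($k = \sqrt{58 + 5} = \sqrt{63} = 3 \sqrt{7} \approx 7.9373$)
$137 \left(k - 125\right) = 137 \left(3 \sqrt{7} - 125\right) = 137 \left(-125 + 3 \sqrt{7}\right) = -17125 + 411 \sqrt{7}$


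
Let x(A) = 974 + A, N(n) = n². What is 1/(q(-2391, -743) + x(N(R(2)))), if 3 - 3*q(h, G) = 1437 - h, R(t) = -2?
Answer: -1/297 ≈ -0.0033670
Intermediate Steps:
q(h, G) = -478 + h/3 (q(h, G) = 1 - (1437 - h)/3 = 1 + (-479 + h/3) = -478 + h/3)
1/(q(-2391, -743) + x(N(R(2)))) = 1/((-478 + (⅓)*(-2391)) + (974 + (-2)²)) = 1/((-478 - 797) + (974 + 4)) = 1/(-1275 + 978) = 1/(-297) = -1/297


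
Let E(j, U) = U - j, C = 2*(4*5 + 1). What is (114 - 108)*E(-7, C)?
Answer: 294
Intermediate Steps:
C = 42 (C = 2*(20 + 1) = 2*21 = 42)
(114 - 108)*E(-7, C) = (114 - 108)*(42 - 1*(-7)) = 6*(42 + 7) = 6*49 = 294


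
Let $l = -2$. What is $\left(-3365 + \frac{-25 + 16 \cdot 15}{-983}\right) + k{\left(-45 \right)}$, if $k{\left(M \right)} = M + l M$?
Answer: $- \frac{3263775}{983} \approx -3320.2$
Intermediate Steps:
$k{\left(M \right)} = - M$ ($k{\left(M \right)} = M - 2 M = - M$)
$\left(-3365 + \frac{-25 + 16 \cdot 15}{-983}\right) + k{\left(-45 \right)} = \left(-3365 + \frac{-25 + 16 \cdot 15}{-983}\right) - -45 = \left(-3365 + \left(-25 + 240\right) \left(- \frac{1}{983}\right)\right) + 45 = \left(-3365 + 215 \left(- \frac{1}{983}\right)\right) + 45 = \left(-3365 - \frac{215}{983}\right) + 45 = - \frac{3308010}{983} + 45 = - \frac{3263775}{983}$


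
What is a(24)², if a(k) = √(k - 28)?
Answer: -4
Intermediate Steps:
a(k) = √(-28 + k)
a(24)² = (√(-28 + 24))² = (√(-4))² = (2*I)² = -4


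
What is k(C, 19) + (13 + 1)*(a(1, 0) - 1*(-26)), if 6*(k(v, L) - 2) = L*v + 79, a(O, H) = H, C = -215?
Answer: -905/3 ≈ -301.67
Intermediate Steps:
k(v, L) = 91/6 + L*v/6 (k(v, L) = 2 + (L*v + 79)/6 = 2 + (79 + L*v)/6 = 2 + (79/6 + L*v/6) = 91/6 + L*v/6)
k(C, 19) + (13 + 1)*(a(1, 0) - 1*(-26)) = (91/6 + (1/6)*19*(-215)) + (13 + 1)*(0 - 1*(-26)) = (91/6 - 4085/6) + 14*(0 + 26) = -1997/3 + 14*26 = -1997/3 + 364 = -905/3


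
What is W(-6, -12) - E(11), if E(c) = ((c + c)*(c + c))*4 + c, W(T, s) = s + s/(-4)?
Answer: -1956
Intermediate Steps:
W(T, s) = 3*s/4 (W(T, s) = s + s*(-1/4) = s - s/4 = 3*s/4)
E(c) = c + 16*c**2 (E(c) = ((2*c)*(2*c))*4 + c = (4*c**2)*4 + c = 16*c**2 + c = c + 16*c**2)
W(-6, -12) - E(11) = (3/4)*(-12) - 11*(1 + 16*11) = -9 - 11*(1 + 176) = -9 - 11*177 = -9 - 1*1947 = -9 - 1947 = -1956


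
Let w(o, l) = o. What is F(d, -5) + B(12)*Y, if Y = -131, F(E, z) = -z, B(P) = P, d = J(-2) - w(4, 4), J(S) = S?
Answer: -1567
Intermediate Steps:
d = -6 (d = -2 - 1*4 = -2 - 4 = -6)
F(d, -5) + B(12)*Y = -1*(-5) + 12*(-131) = 5 - 1572 = -1567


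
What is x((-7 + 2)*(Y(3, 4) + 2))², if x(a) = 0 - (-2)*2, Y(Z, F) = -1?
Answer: 16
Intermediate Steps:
x(a) = 4 (x(a) = 0 - 1*(-4) = 0 + 4 = 4)
x((-7 + 2)*(Y(3, 4) + 2))² = 4² = 16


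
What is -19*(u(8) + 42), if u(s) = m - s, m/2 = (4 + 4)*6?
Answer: -2470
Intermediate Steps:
m = 96 (m = 2*((4 + 4)*6) = 2*(8*6) = 2*48 = 96)
u(s) = 96 - s
-19*(u(8) + 42) = -19*((96 - 1*8) + 42) = -19*((96 - 8) + 42) = -19*(88 + 42) = -19*130 = -2470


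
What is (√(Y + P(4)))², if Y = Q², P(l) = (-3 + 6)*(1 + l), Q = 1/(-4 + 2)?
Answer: 61/4 ≈ 15.250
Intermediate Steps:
Q = -½ (Q = 1/(-2) = -½ ≈ -0.50000)
P(l) = 3 + 3*l (P(l) = 3*(1 + l) = 3 + 3*l)
Y = ¼ (Y = (-½)² = ¼ ≈ 0.25000)
(√(Y + P(4)))² = (√(¼ + (3 + 3*4)))² = (√(¼ + (3 + 12)))² = (√(¼ + 15))² = (√(61/4))² = (√61/2)² = 61/4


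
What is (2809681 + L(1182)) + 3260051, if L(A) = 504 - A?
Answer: 6069054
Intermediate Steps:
(2809681 + L(1182)) + 3260051 = (2809681 + (504 - 1*1182)) + 3260051 = (2809681 + (504 - 1182)) + 3260051 = (2809681 - 678) + 3260051 = 2809003 + 3260051 = 6069054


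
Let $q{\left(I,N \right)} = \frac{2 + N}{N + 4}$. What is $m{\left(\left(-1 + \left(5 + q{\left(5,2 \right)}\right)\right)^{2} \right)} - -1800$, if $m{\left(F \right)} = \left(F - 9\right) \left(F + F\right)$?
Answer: $\frac{190880}{81} \approx 2356.5$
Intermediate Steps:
$q{\left(I,N \right)} = \frac{2 + N}{4 + N}$
$m{\left(F \right)} = 2 F \left(-9 + F\right)$ ($m{\left(F \right)} = \left(-9 + F\right) 2 F = 2 F \left(-9 + F\right)$)
$m{\left(\left(-1 + \left(5 + q{\left(5,2 \right)}\right)\right)^{2} \right)} - -1800 = 2 \left(-1 + \left(5 + \frac{2 + 2}{4 + 2}\right)\right)^{2} \left(-9 + \left(-1 + \left(5 + \frac{2 + 2}{4 + 2}\right)\right)^{2}\right) - -1800 = 2 \left(-1 + \left(5 + \frac{1}{6} \cdot 4\right)\right)^{2} \left(-9 + \left(-1 + \left(5 + \frac{1}{6} \cdot 4\right)\right)^{2}\right) + 1800 = 2 \left(-1 + \left(5 + \frac{2}{3}\right)\right)^{2} \left(-9 + \left(-1 + \left(5 + \frac{2}{3}\right)\right)^{2}\right) + 1800 = 2 \left(-1 + \frac{17}{3}\right)^{2} \left(-9 + \left(-1 + \frac{17}{3}\right)^{2}\right) + 1800 = 2 \left(\frac{14}{3}\right)^{2} \left(-9 + \left(\frac{14}{3}\right)^{2}\right) + 1800 = 2 \cdot \frac{196}{9} \left(-9 + \frac{196}{9}\right) + 1800 = 2 \cdot \frac{196}{9} \cdot \frac{115}{9} + 1800 = \frac{45080}{81} + 1800 = \frac{190880}{81}$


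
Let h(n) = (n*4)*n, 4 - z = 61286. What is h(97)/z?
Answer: -18818/30641 ≈ -0.61414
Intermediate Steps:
z = -61282 (z = 4 - 1*61286 = 4 - 61286 = -61282)
h(n) = 4*n**2 (h(n) = (4*n)*n = 4*n**2)
h(97)/z = (4*97**2)/(-61282) = (4*9409)*(-1/61282) = 37636*(-1/61282) = -18818/30641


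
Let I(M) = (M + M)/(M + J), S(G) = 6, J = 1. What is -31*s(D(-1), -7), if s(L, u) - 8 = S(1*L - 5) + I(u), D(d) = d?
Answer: -1519/3 ≈ -506.33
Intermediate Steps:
I(M) = 2*M/(1 + M) (I(M) = (M + M)/(M + 1) = (2*M)/(1 + M) = 2*M/(1 + M))
s(L, u) = 14 + 2*u/(1 + u) (s(L, u) = 8 + (6 + 2*u/(1 + u)) = 14 + 2*u/(1 + u))
-31*s(D(-1), -7) = -62*(7 + 8*(-7))/(1 - 7) = -62*(7 - 56)/(-6) = -62*(-1)*(-49)/6 = -31*49/3 = -1519/3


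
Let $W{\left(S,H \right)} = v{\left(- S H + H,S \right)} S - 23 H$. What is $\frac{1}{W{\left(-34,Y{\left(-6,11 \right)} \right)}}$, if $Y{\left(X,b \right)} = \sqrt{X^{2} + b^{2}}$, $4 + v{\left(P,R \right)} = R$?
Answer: $\frac{1292}{1586211} + \frac{23 \sqrt{157}}{1586211} \approx 0.0009962$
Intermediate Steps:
$v{\left(P,R \right)} = -4 + R$
$W{\left(S,H \right)} = - 23 H + S \left(-4 + S\right)$ ($W{\left(S,H \right)} = \left(-4 + S\right) S - 23 H = S \left(-4 + S\right) - 23 H = - 23 H + S \left(-4 + S\right)$)
$\frac{1}{W{\left(-34,Y{\left(-6,11 \right)} \right)}} = \frac{1}{- 23 \sqrt{\left(-6\right)^{2} + 11^{2}} - 34 \left(-4 - 34\right)} = \frac{1}{- 23 \sqrt{36 + 121} - -1292} = \frac{1}{- 23 \sqrt{157} + 1292} = \frac{1}{1292 - 23 \sqrt{157}}$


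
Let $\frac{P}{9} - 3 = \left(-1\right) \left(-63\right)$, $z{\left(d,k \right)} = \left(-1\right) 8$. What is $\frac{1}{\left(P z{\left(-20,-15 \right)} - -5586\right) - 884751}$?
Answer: $- \frac{1}{883917} \approx -1.1313 \cdot 10^{-6}$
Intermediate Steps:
$z{\left(d,k \right)} = -8$
$P = 594$ ($P = 27 + 9 \left(\left(-1\right) \left(-63\right)\right) = 27 + 9 \cdot 63 = 27 + 567 = 594$)
$\frac{1}{\left(P z{\left(-20,-15 \right)} - -5586\right) - 884751} = \frac{1}{\left(594 \left(-8\right) - -5586\right) - 884751} = \frac{1}{\left(-4752 + 5586\right) - 884751} = \frac{1}{834 - 884751} = \frac{1}{-883917} = - \frac{1}{883917}$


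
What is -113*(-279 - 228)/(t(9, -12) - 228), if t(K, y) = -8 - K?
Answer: -57291/245 ≈ -233.84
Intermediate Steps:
-113*(-279 - 228)/(t(9, -12) - 228) = -113*(-279 - 228)/((-8 - 1*9) - 228) = -(-57291)/((-8 - 9) - 228) = -(-57291)/(-17 - 228) = -(-57291)/(-245) = -(-57291)*(-1)/245 = -113*507/245 = -57291/245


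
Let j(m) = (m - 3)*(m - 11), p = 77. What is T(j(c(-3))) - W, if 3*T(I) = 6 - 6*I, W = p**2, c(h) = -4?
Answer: -6137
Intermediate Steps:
j(m) = (-11 + m)*(-3 + m) (j(m) = (-3 + m)*(-11 + m) = (-11 + m)*(-3 + m))
W = 5929 (W = 77**2 = 5929)
T(I) = 2 - 2*I (T(I) = (6 - 6*I)/3 = 2 - 2*I)
T(j(c(-3))) - W = (2 - 2*(33 + (-4)**2 - 14*(-4))) - 1*5929 = (2 - 2*(33 + 16 + 56)) - 5929 = (2 - 2*105) - 5929 = (2 - 210) - 5929 = -208 - 5929 = -6137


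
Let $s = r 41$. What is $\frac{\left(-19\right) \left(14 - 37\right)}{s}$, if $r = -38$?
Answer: $- \frac{23}{82} \approx -0.28049$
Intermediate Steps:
$s = -1558$ ($s = \left(-38\right) 41 = -1558$)
$\frac{\left(-19\right) \left(14 - 37\right)}{s} = \frac{\left(-19\right) \left(14 - 37\right)}{-1558} = \left(-19\right) \left(-23\right) \left(- \frac{1}{1558}\right) = 437 \left(- \frac{1}{1558}\right) = - \frac{23}{82}$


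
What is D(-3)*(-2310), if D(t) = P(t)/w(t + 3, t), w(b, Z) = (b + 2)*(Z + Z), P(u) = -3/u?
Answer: 385/2 ≈ 192.50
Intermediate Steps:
w(b, Z) = 2*Z*(2 + b) (w(b, Z) = (2 + b)*(2*Z) = 2*Z*(2 + b))
D(t) = -3/(2*t²*(5 + t)) (D(t) = (-3/t)/((2*t*(2 + (t + 3)))) = (-3/t)/((2*t*(2 + (3 + t)))) = (-3/t)/((2*t*(5 + t))) = (-3/t)*(1/(2*t*(5 + t))) = -3/(2*t²*(5 + t)))
D(-3)*(-2310) = -3/2/((-3)²*(5 - 3))*(-2310) = -3/2*⅑/2*(-2310) = -3/2*⅑*½*(-2310) = -1/12*(-2310) = 385/2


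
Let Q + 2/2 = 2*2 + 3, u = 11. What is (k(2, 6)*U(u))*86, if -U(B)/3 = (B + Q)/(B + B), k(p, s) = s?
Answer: -13158/11 ≈ -1196.2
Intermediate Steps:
Q = 6 (Q = -1 + (2*2 + 3) = -1 + (4 + 3) = -1 + 7 = 6)
U(B) = -3*(6 + B)/(2*B) (U(B) = -3*(B + 6)/(B + B) = -3*(6 + B)/(2*B))
(k(2, 6)*U(u))*86 = (6*(-3/2 - 9/11))*86 = (6*(-51/22))*86 = -153/11*86 = -13158/11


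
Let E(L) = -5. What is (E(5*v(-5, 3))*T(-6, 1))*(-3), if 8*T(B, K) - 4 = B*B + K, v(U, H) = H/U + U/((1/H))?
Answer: 615/8 ≈ 76.875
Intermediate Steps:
v(U, H) = H*U + H/U (v(U, H) = H/U + U/(1/H) = H/U + U*H = H/U + H*U = H*U + H/U)
T(B, K) = ½ + K/8 + B²/8 (T(B, K) = ½ + (B*B + K)/8 = ½ + (B² + K)/8 = ½ + (K + B²)/8 = ½ + (K/8 + B²/8) = ½ + K/8 + B²/8)
(E(5*v(-5, 3))*T(-6, 1))*(-3) = -5*(½ + (⅛)*1 + (⅛)*(-6)²)*(-3) = -5*(½ + ⅛ + (⅛)*36)*(-3) = -5*(½ + ⅛ + 9/2)*(-3) = -5*41/8*(-3) = -205/8*(-3) = 615/8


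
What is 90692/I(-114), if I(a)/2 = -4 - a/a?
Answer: -45346/5 ≈ -9069.2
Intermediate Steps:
I(a) = -10 (I(a) = 2*(-4 - a/a) = 2*(-4 - 1*1) = 2*(-4 - 1) = 2*(-5) = -10)
90692/I(-114) = 90692/(-10) = 90692*(-1/10) = -45346/5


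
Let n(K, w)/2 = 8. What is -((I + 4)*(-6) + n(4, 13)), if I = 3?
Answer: 26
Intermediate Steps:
n(K, w) = 16 (n(K, w) = 2*8 = 16)
-((I + 4)*(-6) + n(4, 13)) = -((3 + 4)*(-6) + 16) = -(7*(-6) + 16) = -(-42 + 16) = -1*(-26) = 26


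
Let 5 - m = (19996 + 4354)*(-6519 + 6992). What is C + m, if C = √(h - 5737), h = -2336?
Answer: -11517545 + 3*I*√897 ≈ -1.1518e+7 + 89.85*I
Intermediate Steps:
m = -11517545 (m = 5 - (19996 + 4354)*(-6519 + 6992) = 5 - 24350*473 = 5 - 1*11517550 = 5 - 11517550 = -11517545)
C = 3*I*√897 (C = √(-2336 - 5737) = √(-8073) = 3*I*√897 ≈ 89.85*I)
C + m = 3*I*√897 - 11517545 = -11517545 + 3*I*√897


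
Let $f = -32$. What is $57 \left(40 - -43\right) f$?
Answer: $-151392$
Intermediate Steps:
$57 \left(40 - -43\right) f = 57 \left(40 - -43\right) \left(-32\right) = 57 \left(40 + 43\right) \left(-32\right) = 57 \cdot 83 \left(-32\right) = 4731 \left(-32\right) = -151392$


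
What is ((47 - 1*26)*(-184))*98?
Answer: -378672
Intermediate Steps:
((47 - 1*26)*(-184))*98 = ((47 - 26)*(-184))*98 = (21*(-184))*98 = -3864*98 = -378672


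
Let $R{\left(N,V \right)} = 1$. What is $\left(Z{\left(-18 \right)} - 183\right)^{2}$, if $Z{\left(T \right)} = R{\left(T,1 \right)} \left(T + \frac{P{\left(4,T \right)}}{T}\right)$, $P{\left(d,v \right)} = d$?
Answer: $\frac{3279721}{81} \approx 40490.0$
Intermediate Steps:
$Z{\left(T \right)} = T + \frac{4}{T}$ ($Z{\left(T \right)} = 1 \left(T + \frac{4}{T}\right) = T + \frac{4}{T}$)
$\left(Z{\left(-18 \right)} - 183\right)^{2} = \left(\left(-18 + \frac{4}{-18}\right) - 183\right)^{2} = \left(\left(-18 + 4 \left(- \frac{1}{18}\right)\right) - 183\right)^{2} = \left(\left(-18 - \frac{2}{9}\right) - 183\right)^{2} = \left(- \frac{164}{9} - 183\right)^{2} = \left(- \frac{1811}{9}\right)^{2} = \frac{3279721}{81}$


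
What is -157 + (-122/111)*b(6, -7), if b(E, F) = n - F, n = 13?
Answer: -19867/111 ≈ -178.98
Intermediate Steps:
b(E, F) = 13 - F
-157 + (-122/111)*b(6, -7) = -157 + (-122/111)*(13 - 1*(-7)) = -157 + (-122*1/111)*(13 + 7) = -157 - 122/111*20 = -157 - 2440/111 = -19867/111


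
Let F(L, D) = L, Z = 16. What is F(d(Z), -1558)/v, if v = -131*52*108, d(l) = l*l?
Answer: -16/45981 ≈ -0.00034797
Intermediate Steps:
d(l) = l²
v = -735696 (v = -6812*108 = -735696)
F(d(Z), -1558)/v = 16²/(-735696) = 256*(-1/735696) = -16/45981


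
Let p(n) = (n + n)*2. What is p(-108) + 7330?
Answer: 6898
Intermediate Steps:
p(n) = 4*n (p(n) = (2*n)*2 = 4*n)
p(-108) + 7330 = 4*(-108) + 7330 = -432 + 7330 = 6898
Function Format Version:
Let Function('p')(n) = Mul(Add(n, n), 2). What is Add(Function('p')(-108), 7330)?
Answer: 6898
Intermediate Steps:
Function('p')(n) = Mul(4, n) (Function('p')(n) = Mul(Mul(2, n), 2) = Mul(4, n))
Add(Function('p')(-108), 7330) = Add(Mul(4, -108), 7330) = Add(-432, 7330) = 6898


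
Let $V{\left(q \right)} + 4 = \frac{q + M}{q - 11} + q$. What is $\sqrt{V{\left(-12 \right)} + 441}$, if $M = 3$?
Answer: $\frac{2 \sqrt{56258}}{23} \approx 20.625$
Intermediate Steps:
$V{\left(q \right)} = -4 + q + \frac{3 + q}{-11 + q}$ ($V{\left(q \right)} = -4 + \left(\frac{q + 3}{q - 11} + q\right) = -4 + \left(\frac{3 + q}{-11 + q} + q\right) = -4 + \left(q + \frac{3 + q}{-11 + q}\right) = -4 + q + \frac{3 + q}{-11 + q}$)
$\sqrt{V{\left(-12 \right)} + 441} = \sqrt{\frac{47 + \left(-12\right)^{2} - -168}{-11 - 12} + 441} = \sqrt{\frac{47 + 144 + 168}{-23} + 441} = \sqrt{\left(- \frac{1}{23}\right) 359 + 441} = \sqrt{- \frac{359}{23} + 441} = \sqrt{\frac{9784}{23}} = \frac{2 \sqrt{56258}}{23}$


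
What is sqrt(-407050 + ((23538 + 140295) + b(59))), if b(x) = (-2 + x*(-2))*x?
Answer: I*sqrt(250297) ≈ 500.3*I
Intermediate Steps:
b(x) = x*(-2 - 2*x) (b(x) = (-2 - 2*x)*x = x*(-2 - 2*x))
sqrt(-407050 + ((23538 + 140295) + b(59))) = sqrt(-407050 + ((23538 + 140295) - 2*59*(1 + 59))) = sqrt(-407050 + (163833 - 2*59*60)) = sqrt(-407050 + (163833 - 7080)) = sqrt(-407050 + 156753) = sqrt(-250297) = I*sqrt(250297)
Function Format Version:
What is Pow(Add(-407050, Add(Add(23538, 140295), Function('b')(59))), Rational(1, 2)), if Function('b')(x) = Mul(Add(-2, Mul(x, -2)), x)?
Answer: Mul(I, Pow(250297, Rational(1, 2))) ≈ Mul(500.30, I)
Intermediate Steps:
Function('b')(x) = Mul(x, Add(-2, Mul(-2, x))) (Function('b')(x) = Mul(Add(-2, Mul(-2, x)), x) = Mul(x, Add(-2, Mul(-2, x))))
Pow(Add(-407050, Add(Add(23538, 140295), Function('b')(59))), Rational(1, 2)) = Pow(Add(-407050, Add(Add(23538, 140295), Mul(-2, 59, Add(1, 59)))), Rational(1, 2)) = Pow(Add(-407050, Add(163833, Mul(-2, 59, 60))), Rational(1, 2)) = Pow(Add(-407050, Add(163833, -7080)), Rational(1, 2)) = Pow(Add(-407050, 156753), Rational(1, 2)) = Pow(-250297, Rational(1, 2)) = Mul(I, Pow(250297, Rational(1, 2)))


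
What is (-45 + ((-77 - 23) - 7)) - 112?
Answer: -264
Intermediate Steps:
(-45 + ((-77 - 23) - 7)) - 112 = (-45 + (-100 - 7)) - 112 = (-45 - 107) - 112 = -152 - 112 = -264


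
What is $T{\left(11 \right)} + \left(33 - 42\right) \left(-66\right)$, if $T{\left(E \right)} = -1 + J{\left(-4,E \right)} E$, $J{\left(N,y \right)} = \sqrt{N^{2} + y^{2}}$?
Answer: $593 + 11 \sqrt{137} \approx 721.75$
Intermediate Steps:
$T{\left(E \right)} = -1 + E \sqrt{16 + E^{2}}$ ($T{\left(E \right)} = -1 + \sqrt{\left(-4\right)^{2} + E^{2}} E = -1 + \sqrt{16 + E^{2}} E = -1 + E \sqrt{16 + E^{2}}$)
$T{\left(11 \right)} + \left(33 - 42\right) \left(-66\right) = \left(-1 + 11 \sqrt{16 + 11^{2}}\right) + \left(33 - 42\right) \left(-66\right) = \left(-1 + 11 \sqrt{16 + 121}\right) + \left(33 - 42\right) \left(-66\right) = \left(-1 + 11 \sqrt{137}\right) - -594 = \left(-1 + 11 \sqrt{137}\right) + 594 = 593 + 11 \sqrt{137}$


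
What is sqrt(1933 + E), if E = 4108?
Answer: sqrt(6041) ≈ 77.724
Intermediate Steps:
sqrt(1933 + E) = sqrt(1933 + 4108) = sqrt(6041)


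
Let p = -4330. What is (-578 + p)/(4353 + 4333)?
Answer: -2454/4343 ≈ -0.56505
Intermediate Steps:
(-578 + p)/(4353 + 4333) = (-578 - 4330)/(4353 + 4333) = -4908/8686 = -4908*1/8686 = -2454/4343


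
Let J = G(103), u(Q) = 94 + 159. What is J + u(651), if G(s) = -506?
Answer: -253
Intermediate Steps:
u(Q) = 253
J = -506
J + u(651) = -506 + 253 = -253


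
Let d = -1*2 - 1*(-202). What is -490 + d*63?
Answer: 12110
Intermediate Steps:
d = 200 (d = -2 + 202 = 200)
-490 + d*63 = -490 + 200*63 = -490 + 12600 = 12110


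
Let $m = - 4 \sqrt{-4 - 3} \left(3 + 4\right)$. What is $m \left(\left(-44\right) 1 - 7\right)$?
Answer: $1428 i \sqrt{7} \approx 3778.1 i$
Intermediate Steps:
$m = - 28 i \sqrt{7}$ ($m = - 4 \sqrt{-7} \cdot 7 = - 4 i \sqrt{7} \cdot 7 = - 28 i \sqrt{7} \approx - 74.081 i$)
$m \left(\left(-44\right) 1 - 7\right) = - 28 i \sqrt{7} \left(\left(-44\right) 1 - 7\right) = - 28 i \sqrt{7} \left(-44 + \left(-67 + 60\right)\right) = - 28 i \sqrt{7} \left(-44 - 7\right) = - 28 i \sqrt{7} \left(-51\right) = 1428 i \sqrt{7}$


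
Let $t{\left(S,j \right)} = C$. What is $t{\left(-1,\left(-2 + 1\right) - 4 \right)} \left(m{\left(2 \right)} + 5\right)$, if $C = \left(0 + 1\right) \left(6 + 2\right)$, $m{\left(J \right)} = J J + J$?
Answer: $88$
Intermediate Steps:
$m{\left(J \right)} = J + J^{2}$ ($m{\left(J \right)} = J^{2} + J = J + J^{2}$)
$C = 8$ ($C = 1 \cdot 8 = 8$)
$t{\left(S,j \right)} = 8$
$t{\left(-1,\left(-2 + 1\right) - 4 \right)} \left(m{\left(2 \right)} + 5\right) = 8 \left(2 \left(1 + 2\right) + 5\right) = 8 \left(2 \cdot 3 + 5\right) = 8 \left(6 + 5\right) = 8 \cdot 11 = 88$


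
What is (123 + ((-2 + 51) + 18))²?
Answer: 36100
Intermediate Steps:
(123 + ((-2 + 51) + 18))² = (123 + (49 + 18))² = (123 + 67)² = 190² = 36100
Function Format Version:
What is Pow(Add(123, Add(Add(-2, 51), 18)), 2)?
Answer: 36100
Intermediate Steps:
Pow(Add(123, Add(Add(-2, 51), 18)), 2) = Pow(Add(123, Add(49, 18)), 2) = Pow(Add(123, 67), 2) = Pow(190, 2) = 36100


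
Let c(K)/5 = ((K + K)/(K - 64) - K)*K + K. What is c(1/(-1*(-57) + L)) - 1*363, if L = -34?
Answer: -282310137/778159 ≈ -362.79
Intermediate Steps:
c(K) = 5*K + 5*K*(-K + 2*K/(-64 + K)) (c(K) = 5*(((K + K)/(K - 64) - K)*K + K) = 5*(((2*K)/(-64 + K) - K)*K + K) = 5*((2*K/(-64 + K) - K)*K + K) = 5*((-K + 2*K/(-64 + K))*K + K) = 5*(K*(-K + 2*K/(-64 + K)) + K) = 5*(K + K*(-K + 2*K/(-64 + K))) = 5*K + 5*K*(-K + 2*K/(-64 + K)))
c(1/(-1*(-57) + L)) - 1*363 = 5*(-64 - (1/(-1*(-57) - 34))² + 67/(-1*(-57) - 34))/((-1*(-57) - 34)*(-64 + 1/(-1*(-57) - 34))) - 1*363 = 5*(-64 - (1/(57 - 34))² + 67/(57 - 34))/((57 - 34)*(-64 + 1/(57 - 34))) - 363 = 5*(-64 - (1/23)² + 67/23)/(23*(-64 + 1/23)) - 363 = 5*(1/23)*(-64 - (1/23)² + 67*(1/23))/(-64 + 1/23) - 363 = 5*(1/23)*(-64 - 1*1/529 + 67/23)/(-1471/23) - 363 = 5*(1/23)*(-23/1471)*(-64 - 1/529 + 67/23) - 363 = 5*(1/23)*(-23/1471)*(-32316/529) - 363 = 161580/778159 - 363 = -282310137/778159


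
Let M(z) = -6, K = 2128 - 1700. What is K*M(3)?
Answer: -2568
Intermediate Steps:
K = 428
K*M(3) = 428*(-6) = -2568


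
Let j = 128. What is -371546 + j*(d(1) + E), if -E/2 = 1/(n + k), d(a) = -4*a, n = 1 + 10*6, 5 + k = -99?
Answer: -15998238/43 ≈ -3.7205e+5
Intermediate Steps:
k = -104 (k = -5 - 99 = -104)
n = 61 (n = 1 + 60 = 61)
E = 2/43 (E = -2/(61 - 104) = -2/(-43) = -2*(-1/43) = 2/43 ≈ 0.046512)
-371546 + j*(d(1) + E) = -371546 + 128*(-4*1 + 2/43) = -371546 + 128*(-4 + 2/43) = -371546 + 128*(-170/43) = -371546 - 21760/43 = -15998238/43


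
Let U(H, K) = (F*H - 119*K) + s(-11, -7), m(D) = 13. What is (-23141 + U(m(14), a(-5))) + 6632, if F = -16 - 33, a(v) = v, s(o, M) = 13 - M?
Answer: -16531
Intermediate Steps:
F = -49
U(H, K) = 20 - 119*K - 49*H (U(H, K) = (-49*H - 119*K) + (13 - 1*(-7)) = (-119*K - 49*H) + (13 + 7) = (-119*K - 49*H) + 20 = 20 - 119*K - 49*H)
(-23141 + U(m(14), a(-5))) + 6632 = (-23141 + (20 - 119*(-5) - 49*13)) + 6632 = (-23141 + (20 + 595 - 637)) + 6632 = (-23141 - 22) + 6632 = -23163 + 6632 = -16531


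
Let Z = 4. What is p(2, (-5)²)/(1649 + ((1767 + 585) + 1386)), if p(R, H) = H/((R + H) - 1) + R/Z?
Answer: 19/70031 ≈ 0.00027131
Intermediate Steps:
p(R, H) = R/4 + H/(-1 + H + R) (p(R, H) = H/((R + H) - 1) + R/4 = H/((H + R) - 1) + R*(¼) = H/(-1 + H + R) + R/4 = R/4 + H/(-1 + H + R))
p(2, (-5)²)/(1649 + ((1767 + 585) + 1386)) = ((2² - 1*2 + 4*(-5)² + (-5)²*2)/(4*(-1 + (-5)² + 2)))/(1649 + ((1767 + 585) + 1386)) = ((4 - 2 + 4*25 + 25*2)/(4*(-1 + 25 + 2)))/(1649 + (2352 + 1386)) = ((¼)*(4 - 2 + 100 + 50)/26)/(1649 + 3738) = ((¼)*(1/26)*152)/5387 = (19/13)*(1/5387) = 19/70031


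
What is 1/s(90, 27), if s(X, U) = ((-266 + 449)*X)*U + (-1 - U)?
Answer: 1/444662 ≈ 2.2489e-6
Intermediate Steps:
s(X, U) = -1 - U + 183*U*X (s(X, U) = (183*X)*U + (-1 - U) = 183*U*X + (-1 - U) = -1 - U + 183*U*X)
1/s(90, 27) = 1/(-1 - 1*27 + 183*27*90) = 1/(-1 - 27 + 444690) = 1/444662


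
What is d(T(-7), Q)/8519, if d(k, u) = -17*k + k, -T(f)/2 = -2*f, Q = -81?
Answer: 64/1217 ≈ 0.052588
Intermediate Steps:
T(f) = 4*f (T(f) = -(-4)*f = 4*f)
d(k, u) = -16*k
d(T(-7), Q)/8519 = -64*(-7)/8519 = -16*(-28)*(1/8519) = 448*(1/8519) = 64/1217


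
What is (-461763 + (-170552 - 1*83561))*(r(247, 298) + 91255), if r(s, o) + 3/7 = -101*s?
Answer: -47467999004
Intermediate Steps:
r(s, o) = -3/7 - 101*s
(-461763 + (-170552 - 1*83561))*(r(247, 298) + 91255) = (-461763 + (-170552 - 1*83561))*((-3/7 - 101*247) + 91255) = (-461763 + (-170552 - 83561))*((-3/7 - 24947) + 91255) = (-461763 - 254113)*(-174632/7 + 91255) = -715876*464153/7 = -47467999004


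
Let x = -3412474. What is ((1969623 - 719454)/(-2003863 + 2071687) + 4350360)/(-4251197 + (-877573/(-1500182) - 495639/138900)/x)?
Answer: -1457013217117810591361704075/1423795725730767130837214742 ≈ -1.0233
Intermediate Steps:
((1969623 - 719454)/(-2003863 + 2071687) + 4350360)/(-4251197 + (-877573/(-1500182) - 495639/138900)/x) = ((1969623 - 719454)/(-2003863 + 2071687) + 4350360)/(-4251197 + (-877573/(-1500182) - 495639/138900)/(-3412474)) = (1250169/67824 + 4350360)/(-4251197 + (-877573*(-1/1500182) - 495639*1/138900)*(-1/3412474)) = (1250169*(1/67824) + 4350360)/(-4251197 + (877573/1500182 - 165213/46300)*(-1/3412474)) = (416723/22608 + 4350360)/(-4251197 - 103608969433/34729213300*(-1/3412474)) = 98353355603/(22608*(-4251197 + 103608969433/118512537426704200)) = 98353355603/(22608*(-503820143570689005957967/118512537426704200)) = (98353355603/22608)*(-118512537426704200/503820143570689005957967) = -1457013217117810591361704075/1423795725730767130837214742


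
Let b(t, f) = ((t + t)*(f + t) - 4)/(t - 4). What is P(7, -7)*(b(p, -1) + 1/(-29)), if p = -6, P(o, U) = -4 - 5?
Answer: 2097/29 ≈ 72.310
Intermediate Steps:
P(o, U) = -9
b(t, f) = (-4 + 2*t*(f + t))/(-4 + t) (b(t, f) = ((2*t)*(f + t) - 4)/(-4 + t) = (2*t*(f + t) - 4)/(-4 + t) = (-4 + 2*t*(f + t))/(-4 + t))
P(7, -7)*(b(p, -1) + 1/(-29)) = -9*(2*(-2 + (-6)² - 1*(-6))/(-4 - 6) + 1/(-29)) = -9*(2*(-2 + 36 + 6)/(-10) - 1/29) = -9*(2*(-⅒)*40 - 1/29) = -9*(-8 - 1/29) = -9*(-233/29) = 2097/29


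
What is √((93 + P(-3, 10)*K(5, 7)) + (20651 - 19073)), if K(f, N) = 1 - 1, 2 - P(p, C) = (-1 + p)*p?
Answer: √1671 ≈ 40.878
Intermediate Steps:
P(p, C) = 2 - p*(-1 + p) (P(p, C) = 2 - (-1 + p)*p = 2 - p*(-1 + p))
K(f, N) = 0
√((93 + P(-3, 10)*K(5, 7)) + (20651 - 19073)) = √((93 + (2 - 3 - 1*(-3)²)*0) + (20651 - 19073)) = √((93 + (2 - 3 - 1*9)*0) + 1578) = √((93 + (2 - 3 - 9)*0) + 1578) = √((93 - 10*0) + 1578) = √((93 + 0) + 1578) = √(93 + 1578) = √1671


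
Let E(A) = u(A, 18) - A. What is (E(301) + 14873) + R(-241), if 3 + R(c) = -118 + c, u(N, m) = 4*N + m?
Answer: 15432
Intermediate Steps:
u(N, m) = m + 4*N
R(c) = -121 + c (R(c) = -3 + (-118 + c) = -121 + c)
E(A) = 18 + 3*A (E(A) = (18 + 4*A) - A = 18 + 3*A)
(E(301) + 14873) + R(-241) = ((18 + 3*301) + 14873) + (-121 - 241) = ((18 + 903) + 14873) - 362 = (921 + 14873) - 362 = 15794 - 362 = 15432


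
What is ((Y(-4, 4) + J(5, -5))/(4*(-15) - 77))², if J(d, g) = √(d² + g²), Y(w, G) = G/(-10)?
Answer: 1254/469225 - 4*√2/18769 ≈ 0.0023711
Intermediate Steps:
Y(w, G) = -G/10 (Y(w, G) = G*(-⅒) = -G/10)
((Y(-4, 4) + J(5, -5))/(4*(-15) - 77))² = ((-⅒*4 + √(5² + (-5)²))/(4*(-15) - 77))² = ((-⅖ + √(25 + 25))/(-60 - 77))² = ((-⅖ + √50)/(-137))² = ((-⅖ + 5*√2)*(-1/137))² = (2/685 - 5*√2/137)²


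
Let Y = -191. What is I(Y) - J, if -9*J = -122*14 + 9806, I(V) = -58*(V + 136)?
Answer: 36808/9 ≈ 4089.8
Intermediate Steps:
I(V) = -7888 - 58*V (I(V) = -58*(136 + V) = -7888 - 58*V)
J = -8098/9 (J = -(-122*14 + 9806)/9 = -(-1708 + 9806)/9 = -⅑*8098 = -8098/9 ≈ -899.78)
I(Y) - J = (-7888 - 58*(-191)) - 1*(-8098/9) = (-7888 + 11078) + 8098/9 = 3190 + 8098/9 = 36808/9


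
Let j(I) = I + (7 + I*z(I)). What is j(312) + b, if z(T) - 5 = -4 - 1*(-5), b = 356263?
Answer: 358454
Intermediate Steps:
z(T) = 6 (z(T) = 5 + (-4 - 1*(-5)) = 5 + (-4 + 5) = 5 + 1 = 6)
j(I) = 7 + 7*I (j(I) = I + (7 + I*6) = I + (7 + 6*I) = 7 + 7*I)
j(312) + b = (7 + 7*312) + 356263 = (7 + 2184) + 356263 = 2191 + 356263 = 358454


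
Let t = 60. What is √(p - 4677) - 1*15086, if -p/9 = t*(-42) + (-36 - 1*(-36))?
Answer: -15086 + √18003 ≈ -14952.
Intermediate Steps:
p = 22680 (p = -9*(60*(-42) + (-36 - 1*(-36))) = -9*(-2520 + (-36 + 36)) = -9*(-2520 + 0) = -9*(-2520) = 22680)
√(p - 4677) - 1*15086 = √(22680 - 4677) - 1*15086 = √18003 - 15086 = -15086 + √18003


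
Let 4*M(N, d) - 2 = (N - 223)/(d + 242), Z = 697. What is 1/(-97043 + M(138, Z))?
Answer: -3756/364491715 ≈ -1.0305e-5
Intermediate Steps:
M(N, d) = ½ + (-223 + N)/(4*(242 + d)) (M(N, d) = ½ + ((N - 223)/(d + 242))/4 = ½ + ((-223 + N)/(242 + d))/4 = ½ + (-223 + N)/(4*(242 + d)))
1/(-97043 + M(138, Z)) = 1/(-97043 + (261 + 138 + 2*697)/(4*(242 + 697))) = 1/(-97043 + (¼)*(261 + 138 + 1394)/939) = 1/(-97043 + (¼)*(1/939)*1793) = 1/(-97043 + 1793/3756) = 1/(-364491715/3756) = -3756/364491715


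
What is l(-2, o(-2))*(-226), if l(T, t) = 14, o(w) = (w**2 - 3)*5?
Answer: -3164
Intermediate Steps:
o(w) = -15 + 5*w**2 (o(w) = (-3 + w**2)*5 = -15 + 5*w**2)
l(-2, o(-2))*(-226) = 14*(-226) = -3164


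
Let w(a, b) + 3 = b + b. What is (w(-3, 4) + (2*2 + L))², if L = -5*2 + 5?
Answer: 16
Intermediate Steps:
w(a, b) = -3 + 2*b (w(a, b) = -3 + (b + b) = -3 + 2*b)
L = -5 (L = -10 + 5 = -5)
(w(-3, 4) + (2*2 + L))² = ((-3 + 2*4) + (2*2 - 5))² = ((-3 + 8) + (4 - 5))² = (5 - 1)² = 4² = 16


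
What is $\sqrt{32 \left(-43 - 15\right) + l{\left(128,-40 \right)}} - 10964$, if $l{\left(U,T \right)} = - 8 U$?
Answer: $-10964 + 24 i \sqrt{5} \approx -10964.0 + 53.666 i$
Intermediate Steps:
$\sqrt{32 \left(-43 - 15\right) + l{\left(128,-40 \right)}} - 10964 = \sqrt{32 \left(-43 - 15\right) - 1024} - 10964 = \sqrt{32 \left(-58\right) - 1024} - 10964 = \sqrt{-1856 - 1024} - 10964 = \sqrt{-2880} - 10964 = 24 i \sqrt{5} - 10964 = -10964 + 24 i \sqrt{5}$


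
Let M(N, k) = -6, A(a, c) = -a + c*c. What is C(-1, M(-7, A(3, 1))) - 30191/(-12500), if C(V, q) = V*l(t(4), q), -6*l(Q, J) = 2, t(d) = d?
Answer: 103073/37500 ≈ 2.7486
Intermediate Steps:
A(a, c) = c² - a (A(a, c) = -a + c² = c² - a)
l(Q, J) = -⅓ (l(Q, J) = -⅙*2 = -⅓)
C(V, q) = -V/3 (C(V, q) = V*(-⅓) = -V/3)
C(-1, M(-7, A(3, 1))) - 30191/(-12500) = -⅓*(-1) - 30191/(-12500) = ⅓ - 30191*(-1)/12500 = ⅓ - 1*(-30191/12500) = ⅓ + 30191/12500 = 103073/37500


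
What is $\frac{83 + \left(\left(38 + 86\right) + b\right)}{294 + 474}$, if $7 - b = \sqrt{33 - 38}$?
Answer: $\frac{107}{384} - \frac{i \sqrt{5}}{768} \approx 0.27865 - 0.0029115 i$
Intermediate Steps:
$b = 7 - i \sqrt{5}$ ($b = 7 - \sqrt{33 - 38} = 7 - \sqrt{-5} = 7 - i \sqrt{5} \approx 7.0 - 2.2361 i$)
$\frac{83 + \left(\left(38 + 86\right) + b\right)}{294 + 474} = \frac{83 + \left(\left(38 + 86\right) + \left(7 - i \sqrt{5}\right)\right)}{294 + 474} = \frac{83 + \left(124 + \left(7 - i \sqrt{5}\right)\right)}{768} = \left(83 + \left(131 - i \sqrt{5}\right)\right) \frac{1}{768} = \left(214 - i \sqrt{5}\right) \frac{1}{768} = \frac{107}{384} - \frac{i \sqrt{5}}{768}$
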